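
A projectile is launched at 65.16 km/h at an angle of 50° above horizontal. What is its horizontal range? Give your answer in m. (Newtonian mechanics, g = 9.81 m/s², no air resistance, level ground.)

v₀ = 65.16 km/h × 0.2777777777777778 = 18.1 m/s
R = v₀² × sin(2θ) / g = 18.1² × sin(2 × 50°) / 9.81 = 327.61 × 0.984808 / 9.81 = 32.89 m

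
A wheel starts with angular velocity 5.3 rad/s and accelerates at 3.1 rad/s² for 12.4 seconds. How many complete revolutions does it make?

θ = ω₀t + ½αt² = 5.3×12.4 + ½×3.1×12.4² = 304.048 rad
Total revolutions = θ/(2π) = 304.048/(2π) = 48.39
Complete revolutions = ⌊48.39⌋ = 48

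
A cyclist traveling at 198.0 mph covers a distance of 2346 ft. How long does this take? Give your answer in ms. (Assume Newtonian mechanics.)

d = 2346 ft × 0.3048 = 715.061 m
v = 198.0 mph × 0.44704 = 88.5139 m/s
t = d / v = 715.061 / 88.5139 = 8.07852 s
t = 8.07852 s / 0.001 = 8079 ms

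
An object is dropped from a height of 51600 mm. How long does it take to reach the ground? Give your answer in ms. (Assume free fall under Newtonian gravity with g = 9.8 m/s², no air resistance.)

h = 51600 mm × 0.001 = 51.6 m
t = √(2h/g) = √(2 × 51.6 / 9.8) = 3.24509 s
t = 3.24509 s / 0.001 = 3245 ms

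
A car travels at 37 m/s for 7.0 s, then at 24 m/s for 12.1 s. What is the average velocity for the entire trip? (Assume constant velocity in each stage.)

d₁ = v₁t₁ = 37 × 7.0 = 259.0 m
d₂ = v₂t₂ = 24 × 12.1 = 290.4 m
d_total = 549.4 m, t_total = 19.1 s
v_avg = d_total/t_total = 549.4/19.1 = 28.76 m/s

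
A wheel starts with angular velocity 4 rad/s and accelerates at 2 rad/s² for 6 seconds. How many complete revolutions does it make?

θ = ω₀t + ½αt² = 4×6 + ½×2×6² = 60.0 rad
Total revolutions = θ/(2π) = 60.0/(2π) = 9.55
Complete revolutions = ⌊9.55⌋ = 9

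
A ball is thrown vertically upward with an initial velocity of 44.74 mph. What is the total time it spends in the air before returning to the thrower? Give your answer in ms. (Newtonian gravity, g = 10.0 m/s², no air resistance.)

v₀ = 44.74 mph × 0.44704 = 20.0006 m/s
t_total = 2 × v₀ / g = 2 × 20.0006 / 10.0 = 4.00012 s
t_total = 4.00012 s / 0.001 = 4000 ms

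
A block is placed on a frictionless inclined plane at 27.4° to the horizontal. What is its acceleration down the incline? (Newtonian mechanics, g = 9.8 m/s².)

a = g sin(θ) = 9.8 × sin(27.4°) = 9.8 × 0.4602 = 4.51 m/s²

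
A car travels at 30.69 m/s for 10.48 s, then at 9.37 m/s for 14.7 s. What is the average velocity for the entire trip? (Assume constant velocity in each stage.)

d₁ = v₁t₁ = 30.69 × 10.48 = 321.6312 m
d₂ = v₂t₂ = 9.37 × 14.7 = 137.739 m
d_total = 459.3702 m, t_total = 25.18 s
v_avg = d_total/t_total = 459.3702/25.18 = 18.24 m/s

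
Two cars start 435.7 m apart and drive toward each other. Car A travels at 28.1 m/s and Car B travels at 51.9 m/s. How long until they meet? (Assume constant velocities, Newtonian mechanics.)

Combined speed: v_combined = 28.1 + 51.9 = 80.0 m/s
Time to meet: t = d/v_combined = 435.7/80.0 = 5.45 s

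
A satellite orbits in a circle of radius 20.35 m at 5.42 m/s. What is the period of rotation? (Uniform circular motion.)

T = 2πr/v = 2π×20.35/5.42 = 23.59 s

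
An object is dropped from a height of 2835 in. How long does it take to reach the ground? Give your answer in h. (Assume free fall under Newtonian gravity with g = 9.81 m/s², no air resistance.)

h = 2835 in × 0.0254 = 72.009 m
t = √(2h/g) = √(2 × 72.009 / 9.81) = 3.83154 s
t = 3.83154 s / 3600.0 = 0.001064 h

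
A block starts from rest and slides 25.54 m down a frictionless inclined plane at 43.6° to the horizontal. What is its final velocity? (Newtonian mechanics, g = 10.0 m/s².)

a = g sin(θ) = 10.0 × sin(43.6°) = 6.8962 m/s²
v = √(2ad) = √(2 × 6.8962 × 25.54) = 18.77 m/s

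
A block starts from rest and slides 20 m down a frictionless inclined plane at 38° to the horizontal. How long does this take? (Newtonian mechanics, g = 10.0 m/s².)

a = g sin(θ) = 10.0 × sin(38°) = 6.1566 m/s²
t = √(2d/a) = √(2 × 20 / 6.1566) = 2.55 s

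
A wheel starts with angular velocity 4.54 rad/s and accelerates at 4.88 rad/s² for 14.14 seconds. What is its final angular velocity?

ω = ω₀ + αt = 4.54 + 4.88 × 14.14 = 73.54 rad/s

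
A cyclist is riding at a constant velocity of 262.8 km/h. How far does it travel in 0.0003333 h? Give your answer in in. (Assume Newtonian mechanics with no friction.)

v = 262.8 km/h × 0.2777777777777778 = 73.0 m/s
t = 0.0003333 h × 3600.0 = 1.19988 s
d = v × t = 73.0 × 1.19988 = 87.5912 m
d = 87.5912 m / 0.0254 = 3448 in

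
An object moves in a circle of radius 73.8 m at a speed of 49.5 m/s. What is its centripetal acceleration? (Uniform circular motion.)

a_c = v²/r = 49.5²/73.8 = 2450.25/73.8 = 33.2 m/s²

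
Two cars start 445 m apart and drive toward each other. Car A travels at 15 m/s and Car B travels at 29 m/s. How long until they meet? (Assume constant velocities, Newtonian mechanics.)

Combined speed: v_combined = 15 + 29 = 44 m/s
Time to meet: t = d/v_combined = 445/44 = 10.11 s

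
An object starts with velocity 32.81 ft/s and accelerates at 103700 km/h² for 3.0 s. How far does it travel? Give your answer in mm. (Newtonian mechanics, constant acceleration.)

v₀ = 32.81 ft/s × 0.3048 = 10.0005 m/s
a = 103700 km/h² × 7.716049382716049e-05 = 8.00154 m/s²
d = v₀ × t + ½ × a × t² = 10.0005 × 3.0 + 0.5 × 8.00154 × 3.0² = 66.0084 m
d = 66.0084 m / 0.001 = 66010 mm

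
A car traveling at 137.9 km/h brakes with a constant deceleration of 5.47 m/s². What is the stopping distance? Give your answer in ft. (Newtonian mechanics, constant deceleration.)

v₀ = 137.9 km/h × 0.2777777777777778 = 38.3056 m/s
d = v₀² / (2a) = 38.3056² / (2 × 5.47) = 1467.32 / 10.94 = 134.124 m
d = 134.124 m / 0.3048 = 440.0 ft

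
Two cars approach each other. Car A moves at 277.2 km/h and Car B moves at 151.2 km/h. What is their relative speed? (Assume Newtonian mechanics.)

v_rel = v_A + v_B = 277.2 + 151.2 = 428.4 km/h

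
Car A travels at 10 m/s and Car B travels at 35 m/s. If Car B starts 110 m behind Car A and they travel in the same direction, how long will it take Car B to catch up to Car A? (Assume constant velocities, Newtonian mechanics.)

Relative speed: v_rel = 35 - 10 = 25 m/s
Time to catch: t = d₀/v_rel = 110/25 = 4.4 s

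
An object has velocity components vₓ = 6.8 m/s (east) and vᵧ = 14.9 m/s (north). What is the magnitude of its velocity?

|v| = √(vₓ² + vᵧ²) = √(6.8² + 14.9²) = √(268.25) = 16.38 m/s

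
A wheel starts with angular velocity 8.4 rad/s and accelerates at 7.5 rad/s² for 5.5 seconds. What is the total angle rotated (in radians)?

θ = ω₀t + ½αt² = 8.4×5.5 + ½×7.5×5.5² = 159.64 rad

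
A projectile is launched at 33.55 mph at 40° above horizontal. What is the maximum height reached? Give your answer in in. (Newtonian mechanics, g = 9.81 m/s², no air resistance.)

v₀ = 33.55 mph × 0.44704 = 14.9982 m/s
H = v₀² × sin²(θ) / (2g) = 14.9982² × sin(40°)² / (2 × 9.81) = 224.946 × 0.413176 / 19.62 = 4.73712 m
H = 4.73712 m / 0.0254 = 186.5 in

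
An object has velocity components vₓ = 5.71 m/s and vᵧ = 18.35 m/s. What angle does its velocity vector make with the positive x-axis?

θ = arctan(vᵧ/vₓ) = arctan(18.35/5.71) = 72.72°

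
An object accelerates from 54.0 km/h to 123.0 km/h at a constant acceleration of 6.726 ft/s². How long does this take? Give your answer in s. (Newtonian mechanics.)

v₀ = 54.0 km/h × 0.2777777777777778 = 15.0 m/s
v = 123.0 km/h × 0.2777777777777778 = 34.1667 m/s
a = 6.726 ft/s² × 0.3048 = 2.05008 m/s²
t = (v - v₀) / a = (34.1667 - 15.0) / 2.05008 = 9.349 s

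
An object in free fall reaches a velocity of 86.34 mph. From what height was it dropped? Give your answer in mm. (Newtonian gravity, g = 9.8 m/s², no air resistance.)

v = 86.34 mph × 0.44704 = 38.5974 m/s
h = v² / (2g) = 38.5974² / (2 × 9.8) = 76.0081 m
h = 76.0081 m / 0.001 = 76010 mm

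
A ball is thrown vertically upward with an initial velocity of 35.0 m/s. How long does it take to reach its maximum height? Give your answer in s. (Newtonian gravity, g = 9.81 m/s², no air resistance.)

t_up = v₀ / g = 35.0 / 9.81 = 3.568 s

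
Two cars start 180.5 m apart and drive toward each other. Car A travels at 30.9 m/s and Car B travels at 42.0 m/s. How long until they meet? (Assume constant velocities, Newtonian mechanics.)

Combined speed: v_combined = 30.9 + 42.0 = 72.9 m/s
Time to meet: t = d/v_combined = 180.5/72.9 = 2.48 s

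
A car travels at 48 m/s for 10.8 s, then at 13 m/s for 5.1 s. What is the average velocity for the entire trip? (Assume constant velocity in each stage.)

d₁ = v₁t₁ = 48 × 10.8 = 518.4 m
d₂ = v₂t₂ = 13 × 5.1 = 66.3 m
d_total = 584.7 m, t_total = 15.9 s
v_avg = d_total/t_total = 584.7/15.9 = 36.77 m/s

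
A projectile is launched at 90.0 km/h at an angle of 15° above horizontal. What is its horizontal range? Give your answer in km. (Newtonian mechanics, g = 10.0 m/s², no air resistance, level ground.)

v₀ = 90.0 km/h × 0.2777777777777778 = 25.0 m/s
R = v₀² × sin(2θ) / g = 25.0² × sin(2 × 15°) / 10.0 = 625.0 × 0.5 / 10.0 = 31.25 m
R = 31.25 m / 1000.0 = 0.03125 km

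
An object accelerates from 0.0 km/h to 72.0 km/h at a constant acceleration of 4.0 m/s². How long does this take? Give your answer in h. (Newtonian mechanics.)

v₀ = 0.0 km/h × 0.2777777777777778 = 0.0 m/s
v = 72.0 km/h × 0.2777777777777778 = 20.0 m/s
t = (v - v₀) / a = (20.0 - 0.0) / 4.0 = 5.0 s
t = 5.0 s / 3600.0 = 0.001389 h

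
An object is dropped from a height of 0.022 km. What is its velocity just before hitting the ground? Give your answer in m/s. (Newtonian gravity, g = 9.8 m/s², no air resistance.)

h = 0.022 km × 1000.0 = 22.0 m
v = √(2gh) = √(2 × 9.8 × 22.0) = 20.77 m/s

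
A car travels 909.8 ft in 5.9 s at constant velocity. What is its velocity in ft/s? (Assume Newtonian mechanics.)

d = 909.8 ft × 0.3048 = 277.307 m
v = d / t = 277.307 / 5.9 = 47.0012 m/s
v = 47.0012 m/s / 0.3048 = 154.2 ft/s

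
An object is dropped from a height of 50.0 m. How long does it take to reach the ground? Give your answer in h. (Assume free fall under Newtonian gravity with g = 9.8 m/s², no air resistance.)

t = √(2h/g) = √(2 × 50.0 / 9.8) = 3.19438 s
t = 3.19438 s / 3600.0 = 0.0008873 h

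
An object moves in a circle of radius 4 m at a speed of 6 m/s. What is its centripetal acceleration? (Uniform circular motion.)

a_c = v²/r = 6²/4 = 36/4 = 9.0 m/s²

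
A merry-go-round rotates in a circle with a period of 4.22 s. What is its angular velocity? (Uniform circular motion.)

ω = 2π/T = 2π/4.22 = 1.4889 rad/s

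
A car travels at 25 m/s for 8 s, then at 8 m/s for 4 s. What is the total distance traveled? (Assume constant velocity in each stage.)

d₁ = v₁t₁ = 25 × 8 = 200 m
d₂ = v₂t₂ = 8 × 4 = 32 m
d_total = 200 + 32 = 232 m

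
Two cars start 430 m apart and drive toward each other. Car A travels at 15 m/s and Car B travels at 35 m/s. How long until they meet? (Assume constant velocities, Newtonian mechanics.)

Combined speed: v_combined = 15 + 35 = 50 m/s
Time to meet: t = d/v_combined = 430/50 = 8.6 s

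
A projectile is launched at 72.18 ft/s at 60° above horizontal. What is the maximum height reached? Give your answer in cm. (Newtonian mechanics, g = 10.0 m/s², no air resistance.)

v₀ = 72.18 ft/s × 0.3048 = 22.0005 m/s
H = v₀² × sin²(θ) / (2g) = 22.0005² × sin(60°)² / (2 × 10.0) = 484.022 × 0.75 / 20.0 = 18.1508 m
H = 18.1508 m / 0.01 = 1815 cm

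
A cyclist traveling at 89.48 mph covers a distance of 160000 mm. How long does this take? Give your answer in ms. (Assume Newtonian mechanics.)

d = 160000 mm × 0.001 = 160.0 m
v = 89.48 mph × 0.44704 = 40.0011 m/s
t = d / v = 160.0 / 40.0011 = 3.99989 s
t = 3.99989 s / 0.001 = 4000 ms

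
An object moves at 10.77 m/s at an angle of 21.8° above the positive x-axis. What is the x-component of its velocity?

vₓ = v cos(θ) = 10.77 × cos(21.8°) = 10.0 m/s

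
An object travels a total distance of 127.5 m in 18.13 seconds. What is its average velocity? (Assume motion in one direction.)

v_avg = Δd / Δt = 127.5 / 18.13 = 7.03 m/s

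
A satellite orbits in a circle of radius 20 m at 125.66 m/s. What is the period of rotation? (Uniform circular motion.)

T = 2πr/v = 2π×20/125.66 = 1.0 s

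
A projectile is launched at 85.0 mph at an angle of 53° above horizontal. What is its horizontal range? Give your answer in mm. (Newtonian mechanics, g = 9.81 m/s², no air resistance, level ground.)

v₀ = 85.0 mph × 0.44704 = 37.9984 m/s
R = v₀² × sin(2θ) / g = 37.9984² × sin(2 × 53°) / 9.81 = 1443.88 × 0.961262 / 9.81 = 141.483 m
R = 141.483 m / 0.001 = 141500 mm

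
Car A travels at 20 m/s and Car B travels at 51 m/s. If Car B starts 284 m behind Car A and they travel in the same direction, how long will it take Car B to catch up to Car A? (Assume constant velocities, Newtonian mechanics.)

Relative speed: v_rel = 51 - 20 = 31 m/s
Time to catch: t = d₀/v_rel = 284/31 = 9.16 s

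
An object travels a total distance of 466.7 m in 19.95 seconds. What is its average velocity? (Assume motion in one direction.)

v_avg = Δd / Δt = 466.7 / 19.95 = 23.39 m/s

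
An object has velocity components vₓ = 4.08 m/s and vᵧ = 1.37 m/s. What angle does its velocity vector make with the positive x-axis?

θ = arctan(vᵧ/vₓ) = arctan(1.37/4.08) = 18.56°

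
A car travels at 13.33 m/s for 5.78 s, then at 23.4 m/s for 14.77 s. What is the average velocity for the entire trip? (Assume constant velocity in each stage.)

d₁ = v₁t₁ = 13.33 × 5.78 = 77.0474 m
d₂ = v₂t₂ = 23.4 × 14.77 = 345.618 m
d_total = 422.6654 m, t_total = 20.55 s
v_avg = d_total/t_total = 422.6654/20.55 = 20.57 m/s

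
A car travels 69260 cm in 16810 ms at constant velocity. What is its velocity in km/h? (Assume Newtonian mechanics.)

d = 69260 cm × 0.01 = 692.6 m
t = 16810 ms × 0.001 = 16.81 s
v = d / t = 692.6 / 16.81 = 41.2017 m/s
v = 41.2017 m/s / 0.2777777777777778 = 148.3 km/h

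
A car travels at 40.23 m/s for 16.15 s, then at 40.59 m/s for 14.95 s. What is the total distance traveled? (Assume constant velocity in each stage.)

d₁ = v₁t₁ = 40.23 × 16.15 = 649.7145 m
d₂ = v₂t₂ = 40.59 × 14.95 = 606.8205 m
d_total = 649.7145 + 606.8205 = 1256.53 m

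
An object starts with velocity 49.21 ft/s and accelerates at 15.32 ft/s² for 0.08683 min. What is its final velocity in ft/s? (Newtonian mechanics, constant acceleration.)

v₀ = 49.21 ft/s × 0.3048 = 14.9992 m/s
a = 15.32 ft/s² × 0.3048 = 4.66954 m/s²
t = 0.08683 min × 60.0 = 5.2098 s
v = v₀ + a × t = 14.9992 + 4.66954 × 5.2098 = 39.3266 m/s
v = 39.3266 m/s / 0.3048 = 129.0 ft/s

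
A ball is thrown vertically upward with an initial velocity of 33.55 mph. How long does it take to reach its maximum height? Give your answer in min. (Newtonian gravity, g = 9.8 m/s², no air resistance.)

v₀ = 33.55 mph × 0.44704 = 14.9982 m/s
t_up = v₀ / g = 14.9982 / 9.8 = 1.53043 s
t_up = 1.53043 s / 60.0 = 0.02551 min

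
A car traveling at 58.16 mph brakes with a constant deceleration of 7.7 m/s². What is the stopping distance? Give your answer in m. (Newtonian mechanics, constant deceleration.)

v₀ = 58.16 mph × 0.44704 = 25.9998 m/s
d = v₀² / (2a) = 25.9998² / (2 × 7.7) = 675.99 / 15.4 = 43.9 m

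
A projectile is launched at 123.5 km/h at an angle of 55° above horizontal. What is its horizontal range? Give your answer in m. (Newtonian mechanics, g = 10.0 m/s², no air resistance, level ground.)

v₀ = 123.5 km/h × 0.2777777777777778 = 34.3056 m/s
R = v₀² × sin(2θ) / g = 34.3056² × sin(2 × 55°) / 10.0 = 1176.87 × 0.939693 / 10.0 = 110.6 m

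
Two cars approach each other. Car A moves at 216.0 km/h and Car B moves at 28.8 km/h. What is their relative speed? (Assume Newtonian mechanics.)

v_rel = v_A + v_B = 216.0 + 28.8 = 244.8 km/h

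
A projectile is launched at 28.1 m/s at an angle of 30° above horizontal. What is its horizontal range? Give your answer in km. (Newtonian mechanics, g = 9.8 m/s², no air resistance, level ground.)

R = v₀² × sin(2θ) / g = 28.1² × sin(2 × 30°) / 9.8 = 789.61 × 0.866025 / 9.8 = 69.7778 m
R = 69.7778 m / 1000.0 = 0.06978 km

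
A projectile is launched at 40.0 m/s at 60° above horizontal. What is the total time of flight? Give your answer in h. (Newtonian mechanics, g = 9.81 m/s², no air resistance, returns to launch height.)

T = 2 × v₀ × sin(θ) / g = 2 × 40.0 × sin(60°) / 9.81 = 2 × 40.0 × 0.866025 / 9.81 = 7.06239 s
T = 7.06239 s / 3600.0 = 0.001962 h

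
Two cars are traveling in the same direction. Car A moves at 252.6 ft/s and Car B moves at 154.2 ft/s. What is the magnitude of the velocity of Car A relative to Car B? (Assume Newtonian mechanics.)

v_rel = |v_A - v_B| = |252.6 - 154.2| = 98.4 ft/s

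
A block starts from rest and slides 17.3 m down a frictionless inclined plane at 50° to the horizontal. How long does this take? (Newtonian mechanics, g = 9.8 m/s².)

a = g sin(θ) = 9.8 × sin(50°) = 7.5072 m/s²
t = √(2d/a) = √(2 × 17.3 / 7.5072) = 2.15 s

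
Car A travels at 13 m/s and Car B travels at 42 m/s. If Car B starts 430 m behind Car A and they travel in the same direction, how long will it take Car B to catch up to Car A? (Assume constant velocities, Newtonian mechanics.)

Relative speed: v_rel = 42 - 13 = 29 m/s
Time to catch: t = d₀/v_rel = 430/29 = 14.83 s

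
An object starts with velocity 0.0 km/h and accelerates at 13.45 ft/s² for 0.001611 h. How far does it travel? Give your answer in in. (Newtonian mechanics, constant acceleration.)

v₀ = 0.0 km/h × 0.2777777777777778 = 0.0 m/s
a = 13.45 ft/s² × 0.3048 = 4.09956 m/s²
t = 0.001611 h × 3600.0 = 5.7996 s
d = v₀ × t + ½ × a × t² = 0.0 × 5.7996 + 0.5 × 4.09956 × 5.7996² = 68.9451 m
d = 68.9451 m / 0.0254 = 2714 in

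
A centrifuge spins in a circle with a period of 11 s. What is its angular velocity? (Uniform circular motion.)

ω = 2π/T = 2π/11 = 0.5712 rad/s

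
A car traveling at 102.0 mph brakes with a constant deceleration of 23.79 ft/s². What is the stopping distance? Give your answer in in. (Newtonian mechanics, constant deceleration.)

v₀ = 102.0 mph × 0.44704 = 45.5981 m/s
a = 23.79 ft/s² × 0.3048 = 7.25119 m/s²
d = v₀² / (2a) = 45.5981² / (2 × 7.25119) = 2079.19 / 14.5024 = 143.369 m
d = 143.369 m / 0.0254 = 5644 in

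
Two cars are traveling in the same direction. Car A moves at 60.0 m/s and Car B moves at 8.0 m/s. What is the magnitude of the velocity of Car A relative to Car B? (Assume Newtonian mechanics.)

v_rel = |v_A - v_B| = |60.0 - 8.0| = 52.0 m/s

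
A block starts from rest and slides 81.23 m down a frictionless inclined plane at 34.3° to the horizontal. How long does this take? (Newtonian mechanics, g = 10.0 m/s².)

a = g sin(θ) = 10.0 × sin(34.3°) = 5.6353 m/s²
t = √(2d/a) = √(2 × 81.23 / 5.6353) = 5.37 s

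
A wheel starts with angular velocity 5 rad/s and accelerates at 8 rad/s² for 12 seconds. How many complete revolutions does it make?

θ = ω₀t + ½αt² = 5×12 + ½×8×12² = 636.0 rad
Total revolutions = θ/(2π) = 636.0/(2π) = 101.22
Complete revolutions = ⌊101.22⌋ = 101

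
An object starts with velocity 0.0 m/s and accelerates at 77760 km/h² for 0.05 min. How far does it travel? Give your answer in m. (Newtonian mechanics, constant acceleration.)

a = 77760 km/h² × 7.716049382716049e-05 = 6.0 m/s²
t = 0.05 min × 60.0 = 3.0 s
d = v₀ × t + ½ × a × t² = 0.0 × 3.0 + 0.5 × 6.0 × 3.0² = 27.0 m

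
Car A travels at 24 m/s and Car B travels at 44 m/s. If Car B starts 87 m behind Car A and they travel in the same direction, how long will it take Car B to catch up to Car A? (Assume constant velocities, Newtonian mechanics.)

Relative speed: v_rel = 44 - 24 = 20 m/s
Time to catch: t = d₀/v_rel = 87/20 = 4.35 s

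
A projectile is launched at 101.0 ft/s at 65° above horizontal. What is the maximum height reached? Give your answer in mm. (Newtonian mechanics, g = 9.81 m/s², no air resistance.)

v₀ = 101.0 ft/s × 0.3048 = 30.7848 m/s
H = v₀² × sin²(θ) / (2g) = 30.7848² × sin(65°)² / (2 × 9.81) = 947.704 × 0.821394 / 19.62 = 39.6758 m
H = 39.6758 m / 0.001 = 39680 mm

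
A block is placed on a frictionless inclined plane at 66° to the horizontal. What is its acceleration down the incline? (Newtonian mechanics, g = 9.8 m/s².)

a = g sin(θ) = 9.8 × sin(66°) = 9.8 × 0.9135 = 8.95 m/s²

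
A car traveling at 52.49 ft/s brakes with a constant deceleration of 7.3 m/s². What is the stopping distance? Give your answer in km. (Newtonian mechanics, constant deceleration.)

v₀ = 52.49 ft/s × 0.3048 = 15.999 m/s
d = v₀² / (2a) = 15.999² / (2 × 7.3) = 255.968 / 14.6 = 17.5321 m
d = 17.5321 m / 1000.0 = 0.01753 km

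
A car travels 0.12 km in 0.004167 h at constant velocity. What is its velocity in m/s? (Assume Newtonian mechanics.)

d = 0.12 km × 1000.0 = 120.0 m
t = 0.004167 h × 3600.0 = 15.0012 s
v = d / t = 120.0 / 15.0012 = 7.999 m/s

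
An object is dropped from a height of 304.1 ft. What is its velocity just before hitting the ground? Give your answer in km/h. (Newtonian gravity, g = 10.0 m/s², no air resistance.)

h = 304.1 ft × 0.3048 = 92.6897 m
v = √(2gh) = √(2 × 10.0 × 92.6897) = 43.0557 m/s
v = 43.0557 m/s / 0.2777777777777778 = 155.0 km/h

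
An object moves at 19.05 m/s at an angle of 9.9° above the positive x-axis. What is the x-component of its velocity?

vₓ = v cos(θ) = 19.05 × cos(9.9°) = 18.77 m/s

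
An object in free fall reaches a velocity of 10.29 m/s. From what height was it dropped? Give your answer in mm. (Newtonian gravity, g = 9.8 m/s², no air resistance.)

h = v² / (2g) = 10.29² / (2 × 9.8) = 5.40225 m
h = 5.40225 m / 0.001 = 5402 mm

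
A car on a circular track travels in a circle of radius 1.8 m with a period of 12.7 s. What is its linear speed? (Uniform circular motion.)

v = 2πr/T = 2π×1.8/12.7 = 0.89 m/s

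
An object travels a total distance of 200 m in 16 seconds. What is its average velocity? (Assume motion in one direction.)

v_avg = Δd / Δt = 200 / 16 = 12.5 m/s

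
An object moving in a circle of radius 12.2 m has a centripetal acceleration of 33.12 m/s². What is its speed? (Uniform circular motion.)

v = √(a_c × r) = √(33.12 × 12.2) = 20.1 m/s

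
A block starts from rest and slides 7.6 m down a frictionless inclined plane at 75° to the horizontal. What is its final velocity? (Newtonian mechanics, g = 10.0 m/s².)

a = g sin(θ) = 10.0 × sin(75°) = 9.6593 m/s²
v = √(2ad) = √(2 × 9.6593 × 7.6) = 12.12 m/s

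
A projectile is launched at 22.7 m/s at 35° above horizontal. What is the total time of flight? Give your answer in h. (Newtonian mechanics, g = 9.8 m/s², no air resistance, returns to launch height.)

T = 2 × v₀ × sin(θ) / g = 2 × 22.7 × sin(35°) / 9.8 = 2 × 22.7 × 0.573576 / 9.8 = 2.65718 s
T = 2.65718 s / 3600.0 = 0.0007381 h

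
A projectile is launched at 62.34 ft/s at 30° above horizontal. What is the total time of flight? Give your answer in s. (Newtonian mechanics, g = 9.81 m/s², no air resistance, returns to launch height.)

v₀ = 62.34 ft/s × 0.3048 = 19.0012 m/s
T = 2 × v₀ × sin(θ) / g = 2 × 19.0012 × sin(30°) / 9.81 = 2 × 19.0012 × 0.5 / 9.81 = 1.937 s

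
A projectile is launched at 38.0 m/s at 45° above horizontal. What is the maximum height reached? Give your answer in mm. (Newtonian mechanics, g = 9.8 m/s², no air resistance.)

H = v₀² × sin²(θ) / (2g) = 38.0² × sin(45°)² / (2 × 9.8) = 1444.0 × 0.5 / 19.6 = 36.8367 m
H = 36.8367 m / 0.001 = 36840 mm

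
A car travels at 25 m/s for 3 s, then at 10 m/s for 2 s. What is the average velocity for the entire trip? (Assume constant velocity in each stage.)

d₁ = v₁t₁ = 25 × 3 = 75 m
d₂ = v₂t₂ = 10 × 2 = 20 m
d_total = 95 m, t_total = 5 s
v_avg = d_total/t_total = 95/5 = 19.0 m/s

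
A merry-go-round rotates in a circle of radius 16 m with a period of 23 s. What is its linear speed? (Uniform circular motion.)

v = 2πr/T = 2π×16/23 = 4.37 m/s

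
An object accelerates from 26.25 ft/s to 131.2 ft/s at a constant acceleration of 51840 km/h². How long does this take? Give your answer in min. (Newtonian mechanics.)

v₀ = 26.25 ft/s × 0.3048 = 8.001 m/s
v = 131.2 ft/s × 0.3048 = 39.9898 m/s
a = 51840 km/h² × 7.716049382716049e-05 = 4.0 m/s²
t = (v - v₀) / a = (39.9898 - 8.001) / 4.0 = 7.9972 s
t = 7.9972 s / 60.0 = 0.1333 min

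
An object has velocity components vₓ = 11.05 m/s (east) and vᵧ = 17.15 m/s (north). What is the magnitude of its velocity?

|v| = √(vₓ² + vᵧ²) = √(11.05² + 17.15²) = √(416.225) = 20.4 m/s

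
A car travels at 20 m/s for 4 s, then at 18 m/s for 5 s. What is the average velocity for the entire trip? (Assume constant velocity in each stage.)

d₁ = v₁t₁ = 20 × 4 = 80 m
d₂ = v₂t₂ = 18 × 5 = 90 m
d_total = 170 m, t_total = 9 s
v_avg = d_total/t_total = 170/9 = 18.89 m/s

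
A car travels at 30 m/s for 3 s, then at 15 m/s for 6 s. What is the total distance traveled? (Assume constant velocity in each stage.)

d₁ = v₁t₁ = 30 × 3 = 90 m
d₂ = v₂t₂ = 15 × 6 = 90 m
d_total = 90 + 90 = 180 m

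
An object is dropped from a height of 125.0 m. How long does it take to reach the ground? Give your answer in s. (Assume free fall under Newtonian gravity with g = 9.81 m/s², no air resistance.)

t = √(2h/g) = √(2 × 125.0 / 9.81) = 5.048 s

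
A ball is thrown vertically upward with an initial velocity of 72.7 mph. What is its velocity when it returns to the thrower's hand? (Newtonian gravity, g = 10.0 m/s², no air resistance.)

By conservation of energy (no air resistance), the ball returns to the throw height with the same speed as launch, but directed downward.
|v_ground| = v₀ = 72.7 mph
v_ground = 72.7 mph (downward)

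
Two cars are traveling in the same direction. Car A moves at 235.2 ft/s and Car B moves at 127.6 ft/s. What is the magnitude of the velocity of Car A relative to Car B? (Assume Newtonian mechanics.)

v_rel = |v_A - v_B| = |235.2 - 127.6| = 107.6 ft/s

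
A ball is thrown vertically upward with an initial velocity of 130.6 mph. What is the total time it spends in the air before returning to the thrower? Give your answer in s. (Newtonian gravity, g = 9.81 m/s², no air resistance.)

v₀ = 130.6 mph × 0.44704 = 58.3834 m/s
t_total = 2 × v₀ / g = 2 × 58.3834 / 9.81 = 11.9 s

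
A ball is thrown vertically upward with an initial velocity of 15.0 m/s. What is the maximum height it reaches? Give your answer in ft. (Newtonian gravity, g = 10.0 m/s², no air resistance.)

h_max = v₀² / (2g) = 15.0² / (2 × 10.0) = 225.0 / 20.0 = 11.25 m
h_max = 11.25 m / 0.3048 = 36.91 ft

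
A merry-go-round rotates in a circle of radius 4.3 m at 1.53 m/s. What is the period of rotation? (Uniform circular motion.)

T = 2πr/v = 2π×4.3/1.53 = 17.66 s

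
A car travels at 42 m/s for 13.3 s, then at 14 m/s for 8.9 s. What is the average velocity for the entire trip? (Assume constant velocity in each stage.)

d₁ = v₁t₁ = 42 × 13.3 = 558.6 m
d₂ = v₂t₂ = 14 × 8.9 = 124.6 m
d_total = 683.2 m, t_total = 22.2 s
v_avg = d_total/t_total = 683.2/22.2 = 30.77 m/s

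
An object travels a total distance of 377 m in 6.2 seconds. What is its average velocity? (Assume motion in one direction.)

v_avg = Δd / Δt = 377 / 6.2 = 60.81 m/s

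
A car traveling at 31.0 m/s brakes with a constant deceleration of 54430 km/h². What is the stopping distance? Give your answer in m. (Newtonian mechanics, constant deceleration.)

a = 54430 km/h² × 7.716049382716049e-05 = 4.19985 m/s²
d = v₀² / (2a) = 31.0² / (2 × 4.19985) = 961.0 / 8.3997 = 114.4 m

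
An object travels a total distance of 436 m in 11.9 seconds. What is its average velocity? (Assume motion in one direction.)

v_avg = Δd / Δt = 436 / 11.9 = 36.64 m/s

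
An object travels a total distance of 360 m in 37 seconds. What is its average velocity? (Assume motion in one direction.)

v_avg = Δd / Δt = 360 / 37 = 9.73 m/s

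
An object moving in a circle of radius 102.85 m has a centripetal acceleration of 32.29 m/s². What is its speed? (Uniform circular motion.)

v = √(a_c × r) = √(32.29 × 102.85) = 57.63 m/s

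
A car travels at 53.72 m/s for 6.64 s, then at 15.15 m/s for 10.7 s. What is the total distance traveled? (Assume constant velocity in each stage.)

d₁ = v₁t₁ = 53.72 × 6.64 = 356.7008 m
d₂ = v₂t₂ = 15.15 × 10.7 = 162.105 m
d_total = 356.7008 + 162.105 = 518.81 m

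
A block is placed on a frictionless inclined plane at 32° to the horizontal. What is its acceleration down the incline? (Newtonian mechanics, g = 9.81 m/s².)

a = g sin(θ) = 9.81 × sin(32°) = 9.81 × 0.5299 = 5.2 m/s²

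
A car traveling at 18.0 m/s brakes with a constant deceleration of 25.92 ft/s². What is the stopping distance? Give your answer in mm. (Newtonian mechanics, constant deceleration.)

a = 25.92 ft/s² × 0.3048 = 7.90042 m/s²
d = v₀² / (2a) = 18.0² / (2 × 7.90042) = 324.0 / 15.8008 = 20.5053 m
d = 20.5053 m / 0.001 = 20510 mm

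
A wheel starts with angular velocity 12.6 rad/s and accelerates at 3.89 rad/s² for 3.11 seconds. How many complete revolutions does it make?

θ = ω₀t + ½αt² = 12.6×3.11 + ½×3.89×3.11² = 57.9982345 rad
Total revolutions = θ/(2π) = 57.9982345/(2π) = 9.23
Complete revolutions = ⌊9.23⌋ = 9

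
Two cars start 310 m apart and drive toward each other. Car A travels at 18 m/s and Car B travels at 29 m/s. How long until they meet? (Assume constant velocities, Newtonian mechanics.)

Combined speed: v_combined = 18 + 29 = 47 m/s
Time to meet: t = d/v_combined = 310/47 = 6.6 s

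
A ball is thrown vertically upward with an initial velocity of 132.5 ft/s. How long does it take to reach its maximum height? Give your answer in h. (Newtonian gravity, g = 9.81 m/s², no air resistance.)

v₀ = 132.5 ft/s × 0.3048 = 40.386 m/s
t_up = v₀ / g = 40.386 / 9.81 = 4.11682 s
t_up = 4.11682 s / 3600.0 = 0.001144 h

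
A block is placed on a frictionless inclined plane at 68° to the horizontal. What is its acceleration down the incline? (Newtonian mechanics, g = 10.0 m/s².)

a = g sin(θ) = 10.0 × sin(68°) = 10.0 × 0.9272 = 9.27 m/s²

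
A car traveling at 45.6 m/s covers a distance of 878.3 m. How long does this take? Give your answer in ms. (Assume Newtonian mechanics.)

t = d / v = 878.3 / 45.6 = 19.261 s
t = 19.261 s / 0.001 = 19260 ms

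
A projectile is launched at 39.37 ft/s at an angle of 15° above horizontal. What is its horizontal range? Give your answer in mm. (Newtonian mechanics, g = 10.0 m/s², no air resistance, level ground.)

v₀ = 39.37 ft/s × 0.3048 = 12.0 m/s
R = v₀² × sin(2θ) / g = 12.0² × sin(2 × 15°) / 10.0 = 144.0 × 0.5 / 10.0 = 7.2 m
R = 7.2 m / 0.001 = 7200 mm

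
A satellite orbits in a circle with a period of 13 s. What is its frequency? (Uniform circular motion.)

f = 1/T = 1/13 = 0.0769 Hz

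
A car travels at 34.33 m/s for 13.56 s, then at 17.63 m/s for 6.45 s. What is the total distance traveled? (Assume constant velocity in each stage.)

d₁ = v₁t₁ = 34.33 × 13.56 = 465.5148 m
d₂ = v₂t₂ = 17.63 × 6.45 = 113.7135 m
d_total = 465.5148 + 113.7135 = 579.23 m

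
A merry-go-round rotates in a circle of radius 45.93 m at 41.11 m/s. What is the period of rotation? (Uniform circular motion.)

T = 2πr/v = 2π×45.93/41.11 = 7.02 s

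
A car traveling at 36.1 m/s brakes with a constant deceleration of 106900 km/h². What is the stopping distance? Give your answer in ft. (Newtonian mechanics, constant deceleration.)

a = 106900 km/h² × 7.716049382716049e-05 = 8.24846 m/s²
d = v₀² / (2a) = 36.1² / (2 × 8.24846) = 1303.21 / 16.4969 = 78.9973 m
d = 78.9973 m / 0.3048 = 259.2 ft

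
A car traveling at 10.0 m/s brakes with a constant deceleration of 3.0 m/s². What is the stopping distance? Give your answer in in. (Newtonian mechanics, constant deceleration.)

d = v₀² / (2a) = 10.0² / (2 × 3.0) = 100.0 / 6.0 = 16.6667 m
d = 16.6667 m / 0.0254 = 656.2 in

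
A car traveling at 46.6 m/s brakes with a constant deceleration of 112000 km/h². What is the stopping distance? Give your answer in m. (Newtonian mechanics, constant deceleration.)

a = 112000 km/h² × 7.716049382716049e-05 = 8.64198 m/s²
d = v₀² / (2a) = 46.6² / (2 × 8.64198) = 2171.56 / 17.284 = 125.6 m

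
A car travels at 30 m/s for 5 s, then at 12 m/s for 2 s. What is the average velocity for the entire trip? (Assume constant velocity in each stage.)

d₁ = v₁t₁ = 30 × 5 = 150 m
d₂ = v₂t₂ = 12 × 2 = 24 m
d_total = 174 m, t_total = 7 s
v_avg = d_total/t_total = 174/7 = 24.86 m/s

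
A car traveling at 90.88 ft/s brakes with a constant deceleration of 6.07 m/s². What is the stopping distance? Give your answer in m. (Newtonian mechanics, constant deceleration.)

v₀ = 90.88 ft/s × 0.3048 = 27.7002 m/s
d = v₀² / (2a) = 27.7002² / (2 × 6.07) = 767.301 / 12.14 = 63.2 m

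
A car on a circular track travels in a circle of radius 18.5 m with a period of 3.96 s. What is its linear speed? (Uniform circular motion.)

v = 2πr/T = 2π×18.5/3.96 = 29.35 m/s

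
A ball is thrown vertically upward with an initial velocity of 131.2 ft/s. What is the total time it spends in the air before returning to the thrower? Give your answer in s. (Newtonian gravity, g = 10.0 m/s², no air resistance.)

v₀ = 131.2 ft/s × 0.3048 = 39.9898 m/s
t_total = 2 × v₀ / g = 2 × 39.9898 / 10.0 = 7.998 s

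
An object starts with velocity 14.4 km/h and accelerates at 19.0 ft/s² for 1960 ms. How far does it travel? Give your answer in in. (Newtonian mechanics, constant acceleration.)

v₀ = 14.4 km/h × 0.2777777777777778 = 4.0 m/s
a = 19.0 ft/s² × 0.3048 = 5.7912 m/s²
t = 1960 ms × 0.001 = 1.96 s
d = v₀ × t + ½ × a × t² = 4.0 × 1.96 + 0.5 × 5.7912 × 1.96² = 18.9637 m
d = 18.9637 m / 0.0254 = 746.6 in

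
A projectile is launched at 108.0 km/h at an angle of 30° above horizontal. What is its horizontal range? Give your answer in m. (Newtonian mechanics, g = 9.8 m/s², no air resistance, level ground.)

v₀ = 108.0 km/h × 0.2777777777777778 = 30.0 m/s
R = v₀² × sin(2θ) / g = 30.0² × sin(2 × 30°) / 9.8 = 900.0 × 0.866025 / 9.8 = 79.53 m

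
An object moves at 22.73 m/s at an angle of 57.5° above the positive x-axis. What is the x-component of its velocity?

vₓ = v cos(θ) = 22.73 × cos(57.5°) = 12.21 m/s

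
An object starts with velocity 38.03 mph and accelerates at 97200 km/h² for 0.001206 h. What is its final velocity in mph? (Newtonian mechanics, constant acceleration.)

v₀ = 38.03 mph × 0.44704 = 17.0009 m/s
a = 97200 km/h² × 7.716049382716049e-05 = 7.5 m/s²
t = 0.001206 h × 3600.0 = 4.3416 s
v = v₀ + a × t = 17.0009 + 7.5 × 4.3416 = 49.5629 m/s
v = 49.5629 m/s / 0.44704 = 110.9 mph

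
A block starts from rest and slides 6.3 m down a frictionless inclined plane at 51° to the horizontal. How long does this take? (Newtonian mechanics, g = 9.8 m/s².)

a = g sin(θ) = 9.8 × sin(51°) = 7.616 m/s²
t = √(2d/a) = √(2 × 6.3 / 7.616) = 1.29 s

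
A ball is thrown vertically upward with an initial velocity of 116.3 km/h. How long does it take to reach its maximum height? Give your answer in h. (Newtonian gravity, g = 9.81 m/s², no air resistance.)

v₀ = 116.3 km/h × 0.2777777777777778 = 32.3056 m/s
t_up = v₀ / g = 32.3056 / 9.81 = 3.29313 s
t_up = 3.29313 s / 3600.0 = 0.0009148 h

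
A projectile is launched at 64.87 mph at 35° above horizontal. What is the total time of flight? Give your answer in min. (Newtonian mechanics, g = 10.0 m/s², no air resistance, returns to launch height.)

v₀ = 64.87 mph × 0.44704 = 28.9995 m/s
T = 2 × v₀ × sin(θ) / g = 2 × 28.9995 × sin(35°) / 10.0 = 2 × 28.9995 × 0.573576 / 10.0 = 3.32668 s
T = 3.32668 s / 60.0 = 0.05544 min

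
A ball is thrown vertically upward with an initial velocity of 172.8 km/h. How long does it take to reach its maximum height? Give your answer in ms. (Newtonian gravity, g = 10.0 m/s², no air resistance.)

v₀ = 172.8 km/h × 0.2777777777777778 = 48.0 m/s
t_up = v₀ / g = 48.0 / 10.0 = 4.8 s
t_up = 4.8 s / 0.001 = 4800 ms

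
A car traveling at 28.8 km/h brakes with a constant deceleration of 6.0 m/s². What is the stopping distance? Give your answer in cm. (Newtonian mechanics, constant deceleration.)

v₀ = 28.8 km/h × 0.2777777777777778 = 8.0 m/s
d = v₀² / (2a) = 8.0² / (2 × 6.0) = 64.0 / 12.0 = 5.33333 m
d = 5.33333 m / 0.01 = 533.3 cm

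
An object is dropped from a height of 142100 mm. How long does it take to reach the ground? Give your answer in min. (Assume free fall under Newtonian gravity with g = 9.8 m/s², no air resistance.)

h = 142100 mm × 0.001 = 142.1 m
t = √(2h/g) = √(2 × 142.1 / 9.8) = 5.38516 s
t = 5.38516 s / 60.0 = 0.08975 min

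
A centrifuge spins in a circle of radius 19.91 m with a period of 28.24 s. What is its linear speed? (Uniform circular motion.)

v = 2πr/T = 2π×19.91/28.24 = 4.43 m/s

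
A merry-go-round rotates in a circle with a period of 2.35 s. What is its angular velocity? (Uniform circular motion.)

ω = 2π/T = 2π/2.35 = 2.6737 rad/s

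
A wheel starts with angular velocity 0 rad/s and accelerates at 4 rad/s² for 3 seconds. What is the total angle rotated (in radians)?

θ = ω₀t + ½αt² = 0×3 + ½×4×3² = 18.0 rad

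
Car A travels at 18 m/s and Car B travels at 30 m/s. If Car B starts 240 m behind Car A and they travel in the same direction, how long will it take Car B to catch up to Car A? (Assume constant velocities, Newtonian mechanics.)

Relative speed: v_rel = 30 - 18 = 12 m/s
Time to catch: t = d₀/v_rel = 240/12 = 20.0 s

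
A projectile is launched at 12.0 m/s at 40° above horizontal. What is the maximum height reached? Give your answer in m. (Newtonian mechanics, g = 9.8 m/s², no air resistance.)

H = v₀² × sin²(θ) / (2g) = 12.0² × sin(40°)² / (2 × 9.8) = 144.0 × 0.413176 / 19.6 = 3.036 m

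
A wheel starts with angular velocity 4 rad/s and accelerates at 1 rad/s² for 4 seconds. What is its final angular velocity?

ω = ω₀ + αt = 4 + 1 × 4 = 8 rad/s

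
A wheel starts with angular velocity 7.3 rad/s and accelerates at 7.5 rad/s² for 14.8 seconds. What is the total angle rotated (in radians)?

θ = ω₀t + ½αt² = 7.3×14.8 + ½×7.5×14.8² = 929.44 rad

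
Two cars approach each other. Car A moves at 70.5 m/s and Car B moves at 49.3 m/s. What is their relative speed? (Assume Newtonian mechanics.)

v_rel = v_A + v_B = 70.5 + 49.3 = 119.8 m/s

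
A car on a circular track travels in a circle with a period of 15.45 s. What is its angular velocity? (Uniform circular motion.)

ω = 2π/T = 2π/15.45 = 0.4067 rad/s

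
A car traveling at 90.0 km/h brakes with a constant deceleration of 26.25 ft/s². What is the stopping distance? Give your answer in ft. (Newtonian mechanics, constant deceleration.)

v₀ = 90.0 km/h × 0.2777777777777778 = 25.0 m/s
a = 26.25 ft/s² × 0.3048 = 8.001 m/s²
d = v₀² / (2a) = 25.0² / (2 × 8.001) = 625.0 / 16.002 = 39.0576 m
d = 39.0576 m / 0.3048 = 128.1 ft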